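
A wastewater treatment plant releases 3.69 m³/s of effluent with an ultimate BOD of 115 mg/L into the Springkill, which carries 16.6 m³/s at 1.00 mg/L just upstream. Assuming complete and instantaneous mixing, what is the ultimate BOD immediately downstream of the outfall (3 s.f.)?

21.7 mg/L

Flow-weighted mixing: C = (Q_r C_r + Q_w C_w)/(Q_r + Q_w)
= (16.6×1.00 + 3.69×115)/(16.6 + 3.69) = 440.9/20.29 = 21.73 mg/L.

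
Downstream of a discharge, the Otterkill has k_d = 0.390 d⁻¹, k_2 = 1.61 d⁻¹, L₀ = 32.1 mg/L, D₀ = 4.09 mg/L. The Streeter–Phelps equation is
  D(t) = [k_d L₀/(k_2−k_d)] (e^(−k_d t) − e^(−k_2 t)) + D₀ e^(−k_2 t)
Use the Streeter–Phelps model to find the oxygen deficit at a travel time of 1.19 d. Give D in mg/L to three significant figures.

k_d L₀/(k_2−k_d) = 0.390×32.1/(1.61−0.390) = 12.52/1.220 = 10.26 mg/L.
e^(−k_d t) = e^(−0.390×1.190) = 0.6287; e^(−k_2 t) = e^(−1.61×1.190) = 0.1472.
D = 10.26 × (0.6287 − 0.1472) + 4.09 × 0.1472 = 4.941 + 0.6021 = 5.543 mg/L.

D ≈ 5.54 mg/L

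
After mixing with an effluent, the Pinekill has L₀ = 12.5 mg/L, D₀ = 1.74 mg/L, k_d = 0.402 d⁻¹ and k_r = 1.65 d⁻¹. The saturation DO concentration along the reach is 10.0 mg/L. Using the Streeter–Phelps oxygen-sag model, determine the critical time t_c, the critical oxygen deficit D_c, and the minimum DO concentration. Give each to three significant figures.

t_c ≈ 0.678 d; D_c ≈ 2.32 mg/L; min DO ≈ 7.68 mg/L

At the critical point dD/dt = 0, so k_d L₀ e^(−k_d t) = k_r D. Substituting D(t) from the Streeter–Phelps equation and solving for t gives
t_c = ln[(k_r/k_d)(1 − D₀(k_r−k_d)/(k_d L₀))] / (k_r−k_d).
Here k_r−k_d = 1.248 d⁻¹ and 1 − D₀(k_r−k_d)/(k_d L₀) = 1 − 1.74×1.248/(0.402×12.5) = 0.5679, so
t_c = ln(4.104 × 0.5679) / 1.248 = 0.8462 / 1.248 = 0.6780 d.
L(t_c) = L₀ e^(−k_d t_c) = 12.5 × 0.7614 = 9.518 mg/L, and at the critical point k_r D_c = k_d L, so D_c = (0.402/1.65) × 9.518 = 2.319 mg/L.
Minimum DO = C_s − D_c = 10.0 − 2.319 = 7.681 mg/L.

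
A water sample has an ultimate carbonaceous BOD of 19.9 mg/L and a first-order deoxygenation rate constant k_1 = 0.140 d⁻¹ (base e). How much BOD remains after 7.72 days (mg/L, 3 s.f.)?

L ≈ 6.75 mg/L

L_t = L₀ e^(−k_1 t) = 19.9 × e^(−0.140×7.72) = 19.9 × 0.3393 = 6.753 mg/L.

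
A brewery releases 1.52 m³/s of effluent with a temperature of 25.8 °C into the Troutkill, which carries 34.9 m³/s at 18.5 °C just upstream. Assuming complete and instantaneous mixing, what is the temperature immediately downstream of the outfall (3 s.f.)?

18.8 °C

Flow-weighted mixing: C = (Q_r C_r + Q_w C_w)/(Q_r + Q_w)
= (34.9×18.5 + 1.52×25.8)/(34.9 + 1.52) = 684.9/36.42 = 18.80 °C.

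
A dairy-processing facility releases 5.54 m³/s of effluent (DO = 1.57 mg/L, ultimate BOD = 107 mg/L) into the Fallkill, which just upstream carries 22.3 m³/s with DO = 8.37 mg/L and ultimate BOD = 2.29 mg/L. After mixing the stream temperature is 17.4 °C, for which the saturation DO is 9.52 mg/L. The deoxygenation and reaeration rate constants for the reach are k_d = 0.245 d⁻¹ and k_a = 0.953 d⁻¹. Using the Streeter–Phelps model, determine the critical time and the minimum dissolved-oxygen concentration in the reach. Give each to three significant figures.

Mixed DO = (22.3×8.37 + 5.54×1.57)/(22.3+5.54) = 195.3/27.84 = 7.017 mg/L.
Mixed L₀ = (22.3×2.29 + 5.54×107)/(27.84) = 643.8/27.84 = 23.13 mg/L.
Initial deficit D₀ = C_s − DO₀ = 9.52 − 7.017 = 2.503 mg/L.
t_c = (1/0.7080) ln[(0.953/0.245)(1 − 2.503×0.7080/(0.245×23.13))] = 1.412 × ln(2.673) = 1.389 d.
D_c = (0.245/0.953) × 23.13 × e^(−0.245×1.389) = 0.2571 × 23.13 × 0.7116 = 4.231 mg/L.
Minimum DO = 9.52 − 4.231 = 5.289 mg/L.

t_c ≈ 1.39 d; minimum DO ≈ 5.29 mg/L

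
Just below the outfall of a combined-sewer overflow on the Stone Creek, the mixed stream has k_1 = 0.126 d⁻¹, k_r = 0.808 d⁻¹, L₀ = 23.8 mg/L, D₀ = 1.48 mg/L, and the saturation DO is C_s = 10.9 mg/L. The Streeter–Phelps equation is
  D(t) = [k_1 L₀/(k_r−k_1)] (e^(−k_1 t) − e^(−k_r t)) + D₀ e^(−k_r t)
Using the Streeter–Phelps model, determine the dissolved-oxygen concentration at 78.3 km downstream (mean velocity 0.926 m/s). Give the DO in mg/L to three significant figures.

DO ≈ 8.34 mg/L

Travel time t = x/v = 78.3 km / (0.926 m/s) = 78300 m / 0.926 m/s = 84560 s = 0.9787 d.
k_1 L₀/(k_r−k_1) = 0.126×23.8/(0.808−0.126) = 2.999/0.6820 = 4.397 mg/L.
e^(−k_1 t) = e^(−0.126×0.9787) = 0.8840; e^(−k_r t) = e^(−0.808×0.9787) = 0.4535.
D = 4.397 × (0.8840 − 0.4535) + 1.48 × 0.4535 = 1.893 + 0.6712 = 2.564 mg/L.
DO = C_s − D = 10.9 − 2.564 = 8.336 mg/L.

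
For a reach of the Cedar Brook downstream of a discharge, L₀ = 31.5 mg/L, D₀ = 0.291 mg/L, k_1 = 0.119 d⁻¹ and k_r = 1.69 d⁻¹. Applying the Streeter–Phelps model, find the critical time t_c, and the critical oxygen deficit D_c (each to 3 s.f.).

t_c ≈ 1.61 d; D_c ≈ 1.83 mg/L

With k_r/k_1 = 14.20 and 1 − D₀(k_r−k_1)/(k_1 L₀) = 0.8780,
t_c = ln(14.20 × 0.8780) / (1.69 − 0.119) = ln(12.47) / 1.571 = 2.523/1.571 = 1.606 d.
D_c = (k_1/k_r) L₀ e^(−k_1 t_c) = (0.119/1.69) × 31.5 × e^(−0.119×1.606) = 0.07041 × 31.5 × 0.8260 = 1.832 mg/L.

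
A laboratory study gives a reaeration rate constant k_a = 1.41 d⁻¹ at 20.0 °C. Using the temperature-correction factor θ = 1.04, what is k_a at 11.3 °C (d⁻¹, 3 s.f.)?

k_a(T₂) = k_a(T₁) · θ^(T₂−T₁) = 1.41 × 1.04^(11.3−20.0)
= 1.41 × 1.04^-8.70 = 1.41 × 0.7109 = 1.002 d⁻¹.

k_a ≈ 1.00 d⁻¹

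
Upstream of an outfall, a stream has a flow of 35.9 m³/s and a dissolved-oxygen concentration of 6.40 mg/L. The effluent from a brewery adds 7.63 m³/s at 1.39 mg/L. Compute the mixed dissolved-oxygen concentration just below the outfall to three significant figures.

5.52 mg/L

Flow-weighted mixing: C = (Q_r C_r + Q_w C_w)/(Q_r + Q_w)
= (35.9×6.40 + 7.63×1.39)/(35.9 + 7.63) = 240.4/43.53 = 5.522 mg/L.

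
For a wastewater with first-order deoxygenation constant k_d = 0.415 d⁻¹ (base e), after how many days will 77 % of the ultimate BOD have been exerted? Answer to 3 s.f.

t ≈ 3.54 d

y/L₀ = 1 − e^(−k_d t) = 0.77 ⇒ e^(−k_d t) = 0.230
t = −ln(0.230) / 0.415 = 1.470 / 0.415 = 3.541 d.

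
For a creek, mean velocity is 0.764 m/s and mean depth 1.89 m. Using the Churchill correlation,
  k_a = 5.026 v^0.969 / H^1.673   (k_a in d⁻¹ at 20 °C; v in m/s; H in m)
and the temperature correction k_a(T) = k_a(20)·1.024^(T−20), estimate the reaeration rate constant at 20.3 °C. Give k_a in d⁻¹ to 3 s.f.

k_a ≈ 1.34 d⁻¹

k_a(20) = 5.026 × 0.764^0.969 / 1.89^1.673 = 5.026 × 0.7704 / 2.901 = 1.335 d⁻¹.
k_a(20.3) = 1.335 × 1.024^(20.3−20) = 1.335 × 1.007 = 1.344 d⁻¹.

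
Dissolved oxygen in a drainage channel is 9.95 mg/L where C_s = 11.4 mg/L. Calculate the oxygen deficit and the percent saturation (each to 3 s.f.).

D ≈ 1.45 mg/L; 87.3 % saturation

D = C_s − C = 11.4 − 9.95 = 1.45 mg/L.
% saturation = 9.95/11.4 × 100 = 87.3 %.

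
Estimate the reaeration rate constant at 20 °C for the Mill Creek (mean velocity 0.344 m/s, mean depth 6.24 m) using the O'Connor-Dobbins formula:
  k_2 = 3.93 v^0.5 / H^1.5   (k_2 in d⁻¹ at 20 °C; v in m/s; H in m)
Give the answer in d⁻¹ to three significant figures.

k_2 ≈ 0.148 d⁻¹

k_2 = 3.93 × 0.344^0.5 / 6.24^1.5 = 3.93 × 0.5865 / 15.59 = 0.1479 d⁻¹.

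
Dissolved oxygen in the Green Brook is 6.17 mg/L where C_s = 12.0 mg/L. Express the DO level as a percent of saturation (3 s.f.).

51.4 % saturation

% saturation = C/C_s × 100 = 6.17/12.0 × 100 = 51.4 %.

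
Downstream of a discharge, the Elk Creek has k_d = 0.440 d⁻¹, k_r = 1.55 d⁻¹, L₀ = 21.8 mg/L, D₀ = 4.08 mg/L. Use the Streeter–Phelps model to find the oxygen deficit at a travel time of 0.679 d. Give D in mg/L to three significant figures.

D ≈ 4.82 mg/L

k_d L₀/(k_r−k_d) = 0.440×21.8/(1.55−0.440) = 9.592/1.110 = 8.641 mg/L.
e^(−k_d t) = e^(−0.440×0.6790) = 0.7417; e^(−k_r t) = e^(−1.55×0.6790) = 0.3491.
D = 8.641 × (0.7417 − 0.3491) + 4.08 × 0.3491 = 3.393 + 1.424 = 4.817 mg/L.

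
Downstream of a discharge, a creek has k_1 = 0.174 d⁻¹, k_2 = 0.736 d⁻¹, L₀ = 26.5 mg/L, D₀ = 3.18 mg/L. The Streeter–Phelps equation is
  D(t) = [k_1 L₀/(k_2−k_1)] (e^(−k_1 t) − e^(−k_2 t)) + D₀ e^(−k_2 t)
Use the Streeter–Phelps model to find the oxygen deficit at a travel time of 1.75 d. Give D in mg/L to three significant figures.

k_1 L₀/(k_2−k_1) = 0.174×26.5/(0.736−0.174) = 4.611/0.5620 = 8.205 mg/L.
e^(−k_1 t) = e^(−0.174×1.750) = 0.7375; e^(−k_2 t) = e^(−0.736×1.750) = 0.2758.
D = 8.205 × (0.7375 − 0.2758) + 3.18 × 0.2758 = 3.788 + 0.8771 = 4.665 mg/L.

D ≈ 4.66 mg/L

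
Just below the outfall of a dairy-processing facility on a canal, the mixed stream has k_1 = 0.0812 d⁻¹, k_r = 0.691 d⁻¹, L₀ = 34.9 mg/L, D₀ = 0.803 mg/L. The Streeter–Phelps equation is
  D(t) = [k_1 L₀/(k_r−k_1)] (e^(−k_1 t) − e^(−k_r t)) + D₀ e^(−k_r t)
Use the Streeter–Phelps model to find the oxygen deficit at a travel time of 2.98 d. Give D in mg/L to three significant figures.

D ≈ 3.16 mg/L

k_1 L₀/(k_r−k_1) = 0.0812×34.9/(0.691−0.0812) = 2.834/0.6098 = 4.647 mg/L.
e^(−k_1 t) = e^(−0.0812×2.980) = 0.7851; e^(−k_r t) = e^(−0.691×2.980) = 0.1276.
D = 4.647 × (0.7851 − 0.1276) + 0.803 × 0.1276 = 3.056 + 0.1024 = 3.158 mg/L.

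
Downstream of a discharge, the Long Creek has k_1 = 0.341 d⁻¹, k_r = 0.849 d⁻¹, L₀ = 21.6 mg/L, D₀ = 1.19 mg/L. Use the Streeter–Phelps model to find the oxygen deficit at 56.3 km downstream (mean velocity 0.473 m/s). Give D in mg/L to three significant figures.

D ≈ 4.93 mg/L

Travel time t = x/v = 56.3 km / (0.473 m/s) = 56300 m / 0.473 m/s = 119000 s = 1.378 d.
k_1 L₀/(k_r−k_1) = 0.341×21.6/(0.849−0.341) = 7.366/0.5080 = 14.50 mg/L.
e^(−k_1 t) = e^(−0.341×1.378) = 0.6251; e^(−k_r t) = e^(−0.849×1.378) = 0.3105.
D = 14.50 × (0.6251 − 0.3105) + 1.19 × 0.3105 = 4.562 + 0.3695 = 4.932 mg/L.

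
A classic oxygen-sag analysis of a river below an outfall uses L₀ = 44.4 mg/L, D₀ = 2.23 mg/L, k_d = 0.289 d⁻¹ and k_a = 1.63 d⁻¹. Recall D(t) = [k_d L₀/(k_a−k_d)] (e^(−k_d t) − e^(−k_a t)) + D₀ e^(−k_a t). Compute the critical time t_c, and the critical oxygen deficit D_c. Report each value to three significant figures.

t_c ≈ 1.09 d; D_c ≈ 5.74 mg/L

At the critical point dD/dt = 0, so k_d L₀ e^(−k_d t) = k_a D. Substituting D(t) from the Streeter–Phelps equation and solving for t gives
t_c = ln[(k_a/k_d)(1 − D₀(k_a−k_d)/(k_d L₀))] / (k_a−k_d).
Here k_a−k_d = 1.341 d⁻¹ and 1 − D₀(k_a−k_d)/(k_d L₀) = 1 − 2.23×1.341/(0.289×44.4) = 0.7669, so
t_c = ln(5.640 × 0.7669) / 1.341 = 1.465 / 1.341 = 1.092 d.
L(t_c) = L₀ e^(−k_d t_c) = 44.4 × 0.7293 = 32.38 mg/L, and at the critical point k_a D_c = k_d L, so D_c = (0.289/1.63) × 32.38 = 5.741 mg/L.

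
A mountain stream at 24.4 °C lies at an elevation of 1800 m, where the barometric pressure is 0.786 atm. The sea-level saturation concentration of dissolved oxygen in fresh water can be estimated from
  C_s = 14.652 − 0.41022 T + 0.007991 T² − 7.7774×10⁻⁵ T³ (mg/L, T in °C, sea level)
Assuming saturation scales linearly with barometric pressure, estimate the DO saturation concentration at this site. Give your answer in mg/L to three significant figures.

At sea level: C_s = 14.652 − 0.41022×24.4 + 0.007991×24.4² − 7.7774×10⁻⁵×24.4³ = 8.270 mg/L.
Pressure correction: C_s' = 8.270 × 0.786 = 6.500 mg/L.

C_s ≈ 6.50 mg/L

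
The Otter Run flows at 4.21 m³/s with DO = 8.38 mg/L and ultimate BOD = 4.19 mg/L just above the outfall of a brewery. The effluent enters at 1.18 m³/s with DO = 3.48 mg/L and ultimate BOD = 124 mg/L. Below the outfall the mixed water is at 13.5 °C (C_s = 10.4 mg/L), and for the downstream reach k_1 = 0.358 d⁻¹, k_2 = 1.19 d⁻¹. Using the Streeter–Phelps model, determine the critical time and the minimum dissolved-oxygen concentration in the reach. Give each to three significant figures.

Mixed DO = (4.21×8.38 + 1.18×3.48)/(4.21+1.18) = 39.39/5.390 = 7.307 mg/L.
Mixed L₀ = (4.21×4.19 + 1.18×124)/(5.390) = 164.0/5.390 = 30.42 mg/L.
Initial deficit D₀ = C_s − DO₀ = 10.4 − 7.307 = 3.093 mg/L.
t_c = (1/0.8320) ln[(1.19/0.358)(1 − 3.093×0.8320/(0.358×30.42))] = 1.202 × ln(2.539) = 1.120 d.
D_c = (0.358/1.19) × 30.42 × e^(−0.358×1.120) = 0.3008 × 30.42 × 0.6697 = 6.129 mg/L.
Minimum DO = 10.4 − 6.129 = 4.271 mg/L.

t_c ≈ 1.12 d; minimum DO ≈ 4.27 mg/L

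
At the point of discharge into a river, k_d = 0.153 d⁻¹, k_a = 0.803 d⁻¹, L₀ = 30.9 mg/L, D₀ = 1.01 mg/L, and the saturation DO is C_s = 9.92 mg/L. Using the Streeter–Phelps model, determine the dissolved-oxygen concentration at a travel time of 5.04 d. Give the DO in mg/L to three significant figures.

DO ≈ 6.67 mg/L

k_d L₀/(k_a−k_d) = 0.153×30.9/(0.803−0.153) = 4.728/0.6500 = 7.273 mg/L.
e^(−k_d t) = e^(−0.153×5.040) = 0.4625; e^(−k_a t) = e^(−0.803×5.040) = 0.01747.
D = 7.273 × (0.4625 − 0.01747) + 1.01 × 0.01747 = 3.237 + 0.01765 = 3.254 mg/L.
DO = C_s − D = 9.92 − 3.254 = 6.666 mg/L.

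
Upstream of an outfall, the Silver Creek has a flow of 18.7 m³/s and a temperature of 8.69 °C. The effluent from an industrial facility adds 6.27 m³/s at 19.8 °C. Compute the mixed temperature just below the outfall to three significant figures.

11.5 °C

Flow-weighted mixing: C = (Q_r C_r + Q_w C_w)/(Q_r + Q_w)
= (18.7×8.69 + 6.27×19.8)/(18.7 + 6.27) = 286.6/24.97 = 11.48 °C.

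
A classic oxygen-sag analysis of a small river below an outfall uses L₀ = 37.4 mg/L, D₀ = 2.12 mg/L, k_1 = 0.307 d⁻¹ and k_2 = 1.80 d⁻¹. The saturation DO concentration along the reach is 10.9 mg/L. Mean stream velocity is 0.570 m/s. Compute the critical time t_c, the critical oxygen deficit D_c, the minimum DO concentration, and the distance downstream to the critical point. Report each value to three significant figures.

At the critical point dD/dt = 0, so k_1 L₀ e^(−k_1 t) = k_2 D. Substituting D(t) from the Streeter–Phelps equation and solving for t gives
t_c = ln[(k_2/k_1)(1 − D₀(k_2−k_1)/(k_1 L₀))] / (k_2−k_1).
Here k_2−k_1 = 1.493 d⁻¹ and 1 − D₀(k_2−k_1)/(k_1 L₀) = 1 − 2.12×1.493/(0.307×37.4) = 0.7243, so
t_c = ln(5.863 × 0.7243) / 1.493 = 1.446 / 1.493 = 0.9686 d.
D_c = (k_1/k_2) L₀ e^(−k_1 t_c) = (0.307/1.80) × 37.4 × e^(−0.307×0.9686) = 0.1706 × 37.4 × 0.7428 = 4.738 mg/L.
Minimum DO = C_s − D_c = 10.9 − 4.738 = 6.162 mg/L.
x_c = v t_c = 0.570 m/s × 0.9686 d × 86400 s/d = 47700 m ≈ 47.7 km.

t_c ≈ 0.969 d; D_c ≈ 4.74 mg/L; min DO ≈ 6.16 mg/L; x_c ≈ 47.7 km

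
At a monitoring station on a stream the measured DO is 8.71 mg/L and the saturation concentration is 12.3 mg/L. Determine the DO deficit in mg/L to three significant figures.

D = C_s − C = 12.3 − 8.71 = 3.59 mg/L.

D ≈ 3.59 mg/L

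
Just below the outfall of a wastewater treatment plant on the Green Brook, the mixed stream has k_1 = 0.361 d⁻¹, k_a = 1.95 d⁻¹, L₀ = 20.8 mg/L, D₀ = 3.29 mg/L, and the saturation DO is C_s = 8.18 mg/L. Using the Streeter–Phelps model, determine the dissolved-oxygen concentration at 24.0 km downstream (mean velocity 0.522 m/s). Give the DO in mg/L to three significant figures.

DO ≈ 4.79 mg/L

Travel time t = x/v = 24.0 km / (0.522 m/s) = 24000 m / 0.522 m/s = 45980 s = 0.5321 d.
k_1 L₀/(k_a−k_1) = 0.361×20.8/(1.95−0.361) = 7.509/1.589 = 4.725 mg/L.
e^(−k_1 t) = e^(−0.361×0.5321) = 0.8252; e^(−k_a t) = e^(−1.95×0.5321) = 0.3543.
D = 4.725 × (0.8252 − 0.3543) + 3.29 × 0.3543 = 2.225 + 1.166 = 3.391 mg/L.
DO = C_s − D = 8.18 − 3.391 = 4.789 mg/L.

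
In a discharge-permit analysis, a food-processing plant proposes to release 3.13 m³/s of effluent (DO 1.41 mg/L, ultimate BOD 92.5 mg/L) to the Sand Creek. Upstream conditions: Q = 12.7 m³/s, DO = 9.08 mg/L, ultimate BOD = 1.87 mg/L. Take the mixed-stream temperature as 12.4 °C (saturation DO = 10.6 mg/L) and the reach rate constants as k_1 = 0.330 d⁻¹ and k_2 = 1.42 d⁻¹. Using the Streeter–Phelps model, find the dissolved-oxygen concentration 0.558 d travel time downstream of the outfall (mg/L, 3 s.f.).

Mixed DO = (12.7×9.08 + 3.13×1.41)/(12.7+3.13) = 119.7/15.83 = 7.563 mg/L.
Mixed L₀ = (12.7×1.87 + 3.13×92.5)/(15.83) = 313.3/15.83 = 19.79 mg/L.
Initial deficit D₀ = C_s − DO₀ = 10.6 − 7.563 = 3.037 mg/L.
D(0.558) = [0.330×19.79/(1.42−0.330)](e^(−0.330×0.558) − e^(−1.42×0.558)) + 3.037 e^(−1.42×0.558)
= 5.991 × (0.8318 − 0.4528) + 3.037 × 0.4528 = 3.646 mg/L.
DO = 10.6 − 3.646 = 6.954 mg/L.

DO ≈ 6.95 mg/L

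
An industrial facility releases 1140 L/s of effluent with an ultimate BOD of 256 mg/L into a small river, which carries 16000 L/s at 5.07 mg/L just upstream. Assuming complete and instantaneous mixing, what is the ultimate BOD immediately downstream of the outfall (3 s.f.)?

Flow-weighted mixing: C = (Q_r C_r + Q_w C_w)/(Q_r + Q_w)
= (16000×5.07 + 1140×256)/(16000 + 1140) = 373000/17140 = 21.76 mg/L.

21.8 mg/L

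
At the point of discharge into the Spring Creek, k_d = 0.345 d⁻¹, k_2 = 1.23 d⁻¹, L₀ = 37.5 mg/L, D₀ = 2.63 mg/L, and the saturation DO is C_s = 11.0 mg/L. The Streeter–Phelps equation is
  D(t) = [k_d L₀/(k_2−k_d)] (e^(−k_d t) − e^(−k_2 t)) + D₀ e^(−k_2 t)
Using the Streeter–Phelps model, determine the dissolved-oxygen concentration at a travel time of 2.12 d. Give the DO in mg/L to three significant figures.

DO ≈ 4.85 mg/L

k_d L₀/(k_2−k_d) = 0.345×37.5/(1.23−0.345) = 12.94/0.8850 = 14.62 mg/L.
e^(−k_d t) = e^(−0.345×2.120) = 0.4812; e^(−k_2 t) = e^(−1.23×2.120) = 0.07371.
D = 14.62 × (0.4812 − 0.07371) + 2.63 × 0.07371 = 5.957 + 0.1939 = 6.151 mg/L.
DO = C_s − D = 11.0 − 6.151 = 4.849 mg/L.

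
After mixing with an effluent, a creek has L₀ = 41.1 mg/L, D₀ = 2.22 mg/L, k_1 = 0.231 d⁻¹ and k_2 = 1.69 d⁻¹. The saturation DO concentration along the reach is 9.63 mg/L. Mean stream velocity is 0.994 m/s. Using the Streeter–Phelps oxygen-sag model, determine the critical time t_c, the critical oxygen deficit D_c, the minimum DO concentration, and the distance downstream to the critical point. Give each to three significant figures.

With k_2/k_1 = 7.316 and 1 − D₀(k_2−k_1)/(k_1 L₀) = 0.6588,
t_c = ln(7.316 × 0.6588) / (1.69 − 0.231) = ln(4.820) / 1.459 = 1.573/1.459 = 1.078 d.
L(t_c) = L₀ e^(−k_1 t_c) = 41.1 × 0.7796 = 32.04 mg/L, and at the critical point k_2 D_c = k_1 L, so D_c = (0.231/1.69) × 32.04 = 4.379 mg/L.
Minimum DO = C_s − D_c = 9.63 − 4.379 = 5.251 mg/L.
x_c = v t_c = 0.994 m/s × 1.078 d × 86400 s/d = 92580 m ≈ 92.6 km.

t_c ≈ 1.08 d; D_c ≈ 4.38 mg/L; min DO ≈ 5.25 mg/L; x_c ≈ 92.6 km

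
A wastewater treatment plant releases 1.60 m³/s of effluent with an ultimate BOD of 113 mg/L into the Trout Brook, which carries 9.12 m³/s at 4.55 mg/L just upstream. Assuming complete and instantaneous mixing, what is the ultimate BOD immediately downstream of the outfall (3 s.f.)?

Flow-weighted mixing: C = (Q_r C_r + Q_w C_w)/(Q_r + Q_w)
= (9.12×4.55 + 1.60×113)/(9.12 + 1.60) = 222.3/10.72 = 20.74 mg/L.

20.7 mg/L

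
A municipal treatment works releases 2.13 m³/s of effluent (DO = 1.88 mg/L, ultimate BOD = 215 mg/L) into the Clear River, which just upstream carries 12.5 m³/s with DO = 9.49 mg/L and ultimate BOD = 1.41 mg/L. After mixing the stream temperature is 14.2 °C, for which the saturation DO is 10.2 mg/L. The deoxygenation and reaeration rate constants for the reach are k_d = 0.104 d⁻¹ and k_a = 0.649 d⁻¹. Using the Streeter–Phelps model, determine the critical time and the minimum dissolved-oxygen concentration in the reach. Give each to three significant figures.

t_c ≈ 2.72 d; minimum DO ≈ 6.28 mg/L

Mixed DO = (12.5×9.49 + 2.13×1.88)/(12.5+2.13) = 122.6/14.63 = 8.382 mg/L.
Mixed L₀ = (12.5×1.41 + 2.13×215)/(14.63) = 475.6/14.63 = 32.51 mg/L.
Initial deficit D₀ = C_s − DO₀ = 10.2 − 8.382 = 1.818 mg/L.
t_c = (1/0.5450) ln[(0.649/0.104)(1 − 1.818×0.5450/(0.104×32.51))] = 1.835 × ln(4.412) = 2.723 d.
D_c = (0.104/0.649) × 32.51 × e^(−0.104×2.723) = 0.1602 × 32.51 × 0.7533 = 3.924 mg/L.
Minimum DO = 10.2 − 3.924 = 6.276 mg/L.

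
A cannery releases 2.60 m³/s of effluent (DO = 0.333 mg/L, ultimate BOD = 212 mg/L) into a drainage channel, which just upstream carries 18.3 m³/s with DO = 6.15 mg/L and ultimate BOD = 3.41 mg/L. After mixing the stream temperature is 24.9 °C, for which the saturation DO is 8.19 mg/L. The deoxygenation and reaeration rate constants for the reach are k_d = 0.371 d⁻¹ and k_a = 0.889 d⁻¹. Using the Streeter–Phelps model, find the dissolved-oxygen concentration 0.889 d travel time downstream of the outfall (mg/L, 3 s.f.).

DO ≈ 1.36 mg/L

Mixed DO = (18.3×6.15 + 2.60×0.333)/(18.3+2.60) = 113.4/20.90 = 5.426 mg/L.
Mixed L₀ = (18.3×3.41 + 2.60×212)/(20.90) = 613.6/20.90 = 29.36 mg/L.
Initial deficit D₀ = C_s − DO₀ = 8.19 − 5.426 = 2.764 mg/L.
D(0.889) = [0.371×29.36/(0.889−0.371)](e^(−0.371×0.889) − e^(−0.889×0.889)) + 2.764 e^(−0.889×0.889)
= 21.03 × (0.7191 − 0.4537) + 2.764 × 0.4537 = 6.834 mg/L.
DO = 8.19 − 6.834 = 1.356 mg/L.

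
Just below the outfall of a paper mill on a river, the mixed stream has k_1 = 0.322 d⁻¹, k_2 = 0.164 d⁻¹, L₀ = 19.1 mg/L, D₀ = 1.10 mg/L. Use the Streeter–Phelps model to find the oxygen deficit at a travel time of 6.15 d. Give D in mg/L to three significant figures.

D ≈ 9.23 mg/L

k_1 L₀/(k_2−k_1) = 0.322×19.1/(0.164−0.322) = 6.150/-0.1580 = -38.93 mg/L.
e^(−k_1 t) = e^(−0.322×6.150) = 0.1380; e^(−k_2 t) = e^(−0.164×6.150) = 0.3647.
D = -38.93 × (0.1380 − 0.3647) + 1.10 × 0.3647 = 8.824 + 0.4012 = 9.226 mg/L.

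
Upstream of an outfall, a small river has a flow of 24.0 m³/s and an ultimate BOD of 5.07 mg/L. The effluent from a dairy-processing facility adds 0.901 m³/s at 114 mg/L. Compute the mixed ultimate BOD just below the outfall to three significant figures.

Flow-weighted mixing: C = (Q_r C_r + Q_w C_w)/(Q_r + Q_w)
= (24.0×5.07 + 0.901×114)/(24.0 + 0.901) = 224.4/24.90 = 9.011 mg/L.

9.01 mg/L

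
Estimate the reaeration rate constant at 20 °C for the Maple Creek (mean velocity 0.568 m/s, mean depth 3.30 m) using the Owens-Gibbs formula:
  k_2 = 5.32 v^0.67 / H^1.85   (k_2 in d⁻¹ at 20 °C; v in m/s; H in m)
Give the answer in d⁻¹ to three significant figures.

k_2 ≈ 0.400 d⁻¹

k_2 = 5.32 × 0.568^0.67 / 3.30^1.85 = 5.32 × 0.6846 / 9.104 = 0.4000 d⁻¹.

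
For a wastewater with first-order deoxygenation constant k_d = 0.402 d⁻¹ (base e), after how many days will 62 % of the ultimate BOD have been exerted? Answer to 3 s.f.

t ≈ 2.41 d

y/L₀ = 1 − e^(−k_d t) = 0.62 ⇒ e^(−k_d t) = 0.380
t = −ln(0.380) / 0.402 = 0.9676 / 0.402 = 2.407 d.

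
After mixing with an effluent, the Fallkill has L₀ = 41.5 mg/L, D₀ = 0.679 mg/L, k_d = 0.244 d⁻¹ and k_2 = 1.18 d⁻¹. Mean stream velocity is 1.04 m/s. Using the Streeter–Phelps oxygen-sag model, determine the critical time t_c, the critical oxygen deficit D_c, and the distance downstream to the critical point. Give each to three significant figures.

At the critical point dD/dt = 0, so k_d L₀ e^(−k_d t) = k_2 D. Substituting D(t) from the Streeter–Phelps equation and solving for t gives
t_c = ln[(k_2/k_d)(1 − D₀(k_2−k_d)/(k_d L₀))] / (k_2−k_d).
Here k_2−k_d = 0.9360 d⁻¹ and 1 − D₀(k_2−k_d)/(k_d L₀) = 1 − 0.679×0.9360/(0.244×41.5) = 0.9372, so
t_c = ln(4.836 × 0.9372) / 0.9360 = 1.511 / 0.9360 = 1.615 d.
L(t_c) = L₀ e^(−k_d t_c) = 41.5 × 0.6744 = 27.99 mg/L, and at the critical point k_2 D_c = k_d L, so D_c = (0.244/1.18) × 27.99 = 5.787 mg/L.
x_c = v t_c = 1.04 m/s × 1.615 d × 86400 s/d = 145100 m ≈ 145 km.

t_c ≈ 1.61 d; D_c ≈ 5.79 mg/L; x_c ≈ 145 km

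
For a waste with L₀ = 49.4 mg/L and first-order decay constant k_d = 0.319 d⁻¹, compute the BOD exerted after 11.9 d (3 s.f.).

y ≈ 48.3 mg/L

y_t = L₀(1 − e^(−k_d t)) = 49.4 × (1 − e^(−0.319×11.9))
= 49.4 × (1 − 0.02246) = 49.4 × 0.9775 = 48.29 mg/L.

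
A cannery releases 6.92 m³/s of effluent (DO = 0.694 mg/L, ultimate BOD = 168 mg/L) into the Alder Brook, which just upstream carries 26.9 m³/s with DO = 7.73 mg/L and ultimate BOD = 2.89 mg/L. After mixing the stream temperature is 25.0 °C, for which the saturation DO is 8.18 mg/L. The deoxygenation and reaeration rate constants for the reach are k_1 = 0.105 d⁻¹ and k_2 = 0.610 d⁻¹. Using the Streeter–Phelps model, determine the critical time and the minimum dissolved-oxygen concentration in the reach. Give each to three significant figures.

t_c ≈ 2.92 d; minimum DO ≈ 3.53 mg/L

Mixed DO = (26.9×7.73 + 6.92×0.694)/(26.9+6.92) = 212.7/33.82 = 6.290 mg/L.
Mixed L₀ = (26.9×2.89 + 6.92×168)/(33.82) = 1240/33.82 = 36.67 mg/L.
Initial deficit D₀ = C_s − DO₀ = 8.18 − 6.290 = 1.890 mg/L.
t_c = (1/0.5050) ln[(0.610/0.105)(1 − 1.890×0.5050/(0.105×36.67))] = 1.980 × ln(4.370) = 2.920 d.
D_c = (0.105/0.610) × 36.67 × e^(−0.105×2.920) = 0.1721 × 36.67 × 0.7359 = 4.646 mg/L.
Minimum DO = 8.18 − 4.646 = 3.534 mg/L.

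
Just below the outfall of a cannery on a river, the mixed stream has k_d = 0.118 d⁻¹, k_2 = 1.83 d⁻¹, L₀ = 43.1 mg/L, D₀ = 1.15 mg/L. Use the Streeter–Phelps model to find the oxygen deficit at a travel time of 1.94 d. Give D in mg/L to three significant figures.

D ≈ 2.31 mg/L

k_d L₀/(k_2−k_d) = 0.118×43.1/(1.83−0.118) = 5.086/1.712 = 2.971 mg/L.
e^(−k_d t) = e^(−0.118×1.940) = 0.7954; e^(−k_2 t) = e^(−1.83×1.940) = 0.02872.
D = 2.971 × (0.7954 − 0.02872) + 1.15 × 0.02872 = 2.278 + 0.03303 = 2.311 mg/L.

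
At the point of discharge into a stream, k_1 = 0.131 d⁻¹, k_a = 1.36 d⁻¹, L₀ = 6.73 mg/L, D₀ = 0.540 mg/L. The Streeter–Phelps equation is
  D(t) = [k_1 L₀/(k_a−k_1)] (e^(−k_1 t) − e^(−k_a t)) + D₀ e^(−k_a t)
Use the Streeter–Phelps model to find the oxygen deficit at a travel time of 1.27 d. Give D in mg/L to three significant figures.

D ≈ 0.576 mg/L

k_1 L₀/(k_a−k_1) = 0.131×6.73/(1.36−0.131) = 0.8816/1.229 = 0.7174 mg/L.
e^(−k_1 t) = e^(−0.131×1.270) = 0.8467; e^(−k_a t) = e^(−1.36×1.270) = 0.1778.
D = 0.7174 × (0.8467 − 0.1778) + 0.540 × 0.1778 = 0.4799 + 0.09600 = 0.5759 mg/L.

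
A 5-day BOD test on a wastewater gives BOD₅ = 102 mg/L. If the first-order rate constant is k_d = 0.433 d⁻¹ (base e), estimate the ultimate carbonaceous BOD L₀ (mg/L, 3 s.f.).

L₀ ≈ 115 mg/L

BOD₅ = L₀(1 − e^(−5k_d)) ⇒ L₀ = BOD₅ / (1 − e^(−5×0.433))
= 102 / (1 − 0.1147) = 102 / 0.8853 = 115.2 mg/L.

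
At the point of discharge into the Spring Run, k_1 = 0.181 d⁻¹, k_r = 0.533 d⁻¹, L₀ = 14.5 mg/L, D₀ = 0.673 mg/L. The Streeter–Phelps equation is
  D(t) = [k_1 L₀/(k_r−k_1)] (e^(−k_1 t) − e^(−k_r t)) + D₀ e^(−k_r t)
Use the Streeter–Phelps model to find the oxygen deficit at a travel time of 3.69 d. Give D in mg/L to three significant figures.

k_1 L₀/(k_r−k_1) = 0.181×14.5/(0.533−0.181) = 2.624/0.3520 = 7.456 mg/L.
e^(−k_1 t) = e^(−0.181×3.690) = 0.5128; e^(−k_r t) = e^(−0.533×3.690) = 0.1399.
D = 7.456 × (0.5128 − 0.1399) + 0.673 × 0.1399 = 2.780 + 0.09416 = 2.874 mg/L.

D ≈ 2.87 mg/L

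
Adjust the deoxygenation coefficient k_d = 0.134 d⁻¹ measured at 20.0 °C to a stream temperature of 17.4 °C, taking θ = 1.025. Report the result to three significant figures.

k_d(T₂) = k_d(T₁) · θ^(T₂−T₁) = 0.134 × 1.025^(17.4−20.0)
= 0.134 × 1.025^-2.60 = 0.134 × 0.9378 = 0.1257 d⁻¹.

k_d ≈ 0.126 d⁻¹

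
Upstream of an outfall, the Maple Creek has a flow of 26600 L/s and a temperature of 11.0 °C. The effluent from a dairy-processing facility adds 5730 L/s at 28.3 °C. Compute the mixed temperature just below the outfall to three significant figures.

14.1 °C

Flow-weighted mixing: C = (Q_r C_r + Q_w C_w)/(Q_r + Q_w)
= (26600×11.0 + 5730×28.3)/(26600 + 5730) = 454800/32330 = 14.07 °C.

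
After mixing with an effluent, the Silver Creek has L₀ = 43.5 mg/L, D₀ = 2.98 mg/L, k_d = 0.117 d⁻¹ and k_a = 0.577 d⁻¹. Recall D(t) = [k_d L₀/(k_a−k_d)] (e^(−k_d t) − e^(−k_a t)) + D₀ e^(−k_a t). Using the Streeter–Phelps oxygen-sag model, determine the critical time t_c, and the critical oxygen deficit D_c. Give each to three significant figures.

t_c = [1/(k_a−k_d)] ln[(k_a/k_d)(1 − D₀(k_a−k_d)/(k_d L₀))]
= [1/(0.577−0.117)] ln[(0.577/0.117)(1 − 2.98×0.4600/(0.117×43.5))]
= (1/0.4600) ln[4.932 × 0.7307] = 2.174 × ln(3.603) = 2.174 × 1.282 = 2.787 d.
L(t_c) = L₀ e^(−k_d t_c) = 43.5 × 0.7218 = 31.40 mg/L, and at the critical point k_a D_c = k_d L, so D_c = (0.117/0.577) × 31.40 = 6.367 mg/L.

t_c ≈ 2.79 d; D_c ≈ 6.37 mg/L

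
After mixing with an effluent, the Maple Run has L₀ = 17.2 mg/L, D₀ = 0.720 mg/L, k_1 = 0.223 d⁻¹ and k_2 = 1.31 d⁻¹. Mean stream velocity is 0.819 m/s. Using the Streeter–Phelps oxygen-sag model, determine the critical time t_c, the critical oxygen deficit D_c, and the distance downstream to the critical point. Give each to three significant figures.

t_c ≈ 1.42 d; D_c ≈ 2.13 mg/L; x_c ≈ 100 km

With k_2/k_1 = 5.874 and 1 − D₀(k_2−k_1)/(k_1 L₀) = 0.7960,
t_c = ln(5.874 × 0.7960) / (1.31 − 0.223) = ln(4.676) / 1.087 = 1.542/1.087 = 1.419 d.
D_c = (k_1/k_2) L₀ e^(−k_1 t_c) = (0.223/1.31) × 17.2 × e^(−0.223×1.419) = 0.1702 × 17.2 × 0.7287 = 2.134 mg/L.
x_c = v t_c = 0.819 m/s × 1.419 d × 86400 s/d = 100400 m ≈ 100 km.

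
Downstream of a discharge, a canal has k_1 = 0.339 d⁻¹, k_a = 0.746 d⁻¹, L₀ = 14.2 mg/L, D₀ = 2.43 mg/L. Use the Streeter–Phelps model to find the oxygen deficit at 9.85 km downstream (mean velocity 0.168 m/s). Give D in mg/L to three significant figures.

Travel time t = x/v = 9.85 km / (0.168 m/s) = 9850 m / 0.168 m/s = 58630 s = 0.6786 d.
k_1 L₀/(k_a−k_1) = 0.339×14.2/(0.746−0.339) = 4.814/0.4070 = 11.83 mg/L.
e^(−k_1 t) = e^(−0.339×0.6786) = 0.7945; e^(−k_a t) = e^(−0.746×0.6786) = 0.6028.
D = 11.83 × (0.7945 − 0.6028) + 2.43 × 0.6028 = 2.268 + 1.465 = 3.732 mg/L.

D ≈ 3.73 mg/L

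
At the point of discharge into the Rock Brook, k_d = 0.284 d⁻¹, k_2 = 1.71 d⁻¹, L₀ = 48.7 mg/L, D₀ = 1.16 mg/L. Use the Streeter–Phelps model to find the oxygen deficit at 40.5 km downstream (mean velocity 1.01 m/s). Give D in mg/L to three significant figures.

D ≈ 4.64 mg/L

Travel time t = x/v = 40.5 km / (1.01 m/s) = 40500 m / 1.01 m/s = 40100 s = 0.4641 d.
k_d L₀/(k_2−k_d) = 0.284×48.7/(1.71−0.284) = 13.83/1.426 = 9.699 mg/L.
e^(−k_d t) = e^(−0.284×0.4641) = 0.8765; e^(−k_2 t) = e^(−1.71×0.4641) = 0.4522.
D = 9.699 × (0.8765 − 0.4522) + 1.16 × 0.4522 = 4.115 + 0.5246 = 4.640 mg/L.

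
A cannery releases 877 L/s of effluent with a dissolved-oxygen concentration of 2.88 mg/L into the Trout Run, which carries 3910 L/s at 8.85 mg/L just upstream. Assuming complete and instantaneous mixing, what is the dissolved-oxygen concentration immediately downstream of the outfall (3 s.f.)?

Flow-weighted mixing: C = (Q_r C_r + Q_w C_w)/(Q_r + Q_w)
= (3910×8.85 + 877×2.88)/(3910 + 877) = 37130/4787 = 7.756 mg/L.

7.76 mg/L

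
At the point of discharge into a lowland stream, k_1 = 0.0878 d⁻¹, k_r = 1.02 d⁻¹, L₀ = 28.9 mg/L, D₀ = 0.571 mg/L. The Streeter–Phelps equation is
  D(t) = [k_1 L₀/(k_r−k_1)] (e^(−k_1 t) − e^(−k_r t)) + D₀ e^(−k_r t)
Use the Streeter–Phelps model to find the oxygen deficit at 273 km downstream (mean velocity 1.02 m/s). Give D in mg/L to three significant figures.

D ≈ 1.98 mg/L

Travel time t = x/v = 273 km / (1.02 m/s) = 273000 m / 1.02 m/s = 267600 s = 3.098 d.
k_1 L₀/(k_r−k_1) = 0.0878×28.9/(1.02−0.0878) = 2.537/0.9322 = 2.722 mg/L.
e^(−k_1 t) = e^(−0.0878×3.098) = 0.7619; e^(−k_r t) = e^(−1.02×3.098) = 0.04244.
D = 2.722 × (0.7619 − 0.04244) + 0.571 × 0.04244 = 1.958 + 0.02423 = 1.982 mg/L.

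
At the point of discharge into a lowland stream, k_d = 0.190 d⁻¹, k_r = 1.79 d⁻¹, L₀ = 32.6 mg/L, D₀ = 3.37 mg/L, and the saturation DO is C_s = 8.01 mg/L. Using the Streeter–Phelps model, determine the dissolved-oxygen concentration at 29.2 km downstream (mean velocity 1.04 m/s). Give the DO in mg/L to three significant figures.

Travel time t = x/v = 29.2 km / (1.04 m/s) = 29200 m / 1.04 m/s = 28080 s = 0.3250 d.
k_d L₀/(k_r−k_d) = 0.190×32.6/(1.79−0.190) = 6.194/1.600 = 3.871 mg/L.
e^(−k_d t) = e^(−0.190×0.3250) = 0.9401; e^(−k_r t) = e^(−1.79×0.3250) = 0.5590.
D = 3.871 × (0.9401 − 0.5590) + 3.37 × 0.5590 = 1.476 + 1.884 = 3.359 mg/L.
DO = C_s − D = 8.01 − 3.359 = 4.651 mg/L.

DO ≈ 4.65 mg/L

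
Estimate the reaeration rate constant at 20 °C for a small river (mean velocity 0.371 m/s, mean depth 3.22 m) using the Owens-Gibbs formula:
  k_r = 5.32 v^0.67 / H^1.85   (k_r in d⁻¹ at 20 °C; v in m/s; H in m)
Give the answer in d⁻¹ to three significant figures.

k_r = 5.32 × 0.371^0.67 / 3.22^1.85 = 5.32 × 0.5146 / 8.700 = 0.3147 d⁻¹.

k_r ≈ 0.315 d⁻¹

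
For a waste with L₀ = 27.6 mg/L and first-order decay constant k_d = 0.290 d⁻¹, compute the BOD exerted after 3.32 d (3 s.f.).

y ≈ 17.1 mg/L

y_t = L₀(1 − e^(−k_d t)) = 27.6 × (1 − e^(−0.290×3.32))
= 27.6 × (1 − 0.3818) = 27.6 × 0.6182 = 17.06 mg/L.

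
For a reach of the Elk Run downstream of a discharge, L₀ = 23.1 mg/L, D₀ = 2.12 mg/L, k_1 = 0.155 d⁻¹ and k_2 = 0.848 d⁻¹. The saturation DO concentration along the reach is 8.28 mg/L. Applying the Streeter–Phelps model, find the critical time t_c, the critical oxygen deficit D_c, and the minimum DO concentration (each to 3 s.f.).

With k_2/k_1 = 5.471 and 1 − D₀(k_2−k_1)/(k_1 L₀) = 0.5897,
t_c = ln(5.471 × 0.5897) / (0.848 − 0.155) = ln(3.226) / 0.6930 = 1.171/0.6930 = 1.690 d.
L(t_c) = L₀ e^(−k_1 t_c) = 23.1 × 0.7695 = 17.78 mg/L, and at the critical point k_2 D_c = k_1 L, so D_c = (0.155/0.848) × 17.78 = 3.249 mg/L.
Minimum DO = C_s − D_c = 8.28 − 3.249 = 5.031 mg/L.

t_c ≈ 1.69 d; D_c ≈ 3.25 mg/L; min DO ≈ 5.03 mg/L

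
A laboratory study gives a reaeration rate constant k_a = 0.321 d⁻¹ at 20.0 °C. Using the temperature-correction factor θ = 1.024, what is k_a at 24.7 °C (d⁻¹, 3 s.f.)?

k_a(T₂) = k_a(T₁) · θ^(T₂−T₁) = 0.321 × 1.024^(24.7−20.0)
= 0.321 × 1.024^4.70 = 0.321 × 1.118 = 0.3589 d⁻¹.

k_a ≈ 0.359 d⁻¹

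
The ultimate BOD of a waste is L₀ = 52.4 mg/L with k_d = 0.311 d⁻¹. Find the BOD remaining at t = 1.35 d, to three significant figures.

L ≈ 34.4 mg/L

L_t = L₀ e^(−k_d t) = 52.4 × e^(−0.311×1.35) = 52.4 × 0.6571 = 34.43 mg/L.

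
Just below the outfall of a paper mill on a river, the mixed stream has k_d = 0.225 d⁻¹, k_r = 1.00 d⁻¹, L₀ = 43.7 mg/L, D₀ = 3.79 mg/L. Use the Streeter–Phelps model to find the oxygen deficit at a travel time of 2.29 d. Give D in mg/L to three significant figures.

D ≈ 6.68 mg/L

k_d L₀/(k_r−k_d) = 0.225×43.7/(1.00−0.225) = 9.833/0.7750 = 12.69 mg/L.
e^(−k_d t) = e^(−0.225×2.290) = 0.5974; e^(−k_r t) = e^(−1.00×2.290) = 0.1013.
D = 12.69 × (0.5974 − 0.1013) + 3.79 × 0.1013 = 6.294 + 0.3838 = 6.678 mg/L.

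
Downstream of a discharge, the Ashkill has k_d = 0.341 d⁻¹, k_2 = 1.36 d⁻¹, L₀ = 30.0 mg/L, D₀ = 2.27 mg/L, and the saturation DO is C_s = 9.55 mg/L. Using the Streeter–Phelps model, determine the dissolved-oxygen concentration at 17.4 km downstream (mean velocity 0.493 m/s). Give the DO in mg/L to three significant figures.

DO ≈ 5.27 mg/L

Travel time t = x/v = 17.4 km / (0.493 m/s) = 17400 m / 0.493 m/s = 35290 s = 0.4085 d.
k_d L₀/(k_2−k_d) = 0.341×30.0/(1.36−0.341) = 10.23/1.019 = 10.04 mg/L.
e^(−k_d t) = e^(−0.341×0.4085) = 0.8700; e^(−k_2 t) = e^(−1.36×0.4085) = 0.5738.
D = 10.04 × (0.8700 − 0.5738) + 2.27 × 0.5738 = 2.974 + 1.302 = 4.276 mg/L.
DO = C_s − D = 9.55 − 4.276 = 5.274 mg/L.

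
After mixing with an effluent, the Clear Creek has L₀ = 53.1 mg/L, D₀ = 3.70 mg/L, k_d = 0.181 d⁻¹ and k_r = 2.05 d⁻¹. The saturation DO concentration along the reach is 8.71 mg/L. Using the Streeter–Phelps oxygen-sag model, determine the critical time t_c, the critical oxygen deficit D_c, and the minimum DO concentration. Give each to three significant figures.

t_c = [1/(k_r−k_d)] ln[(k_r/k_d)(1 − D₀(k_r−k_d)/(k_d L₀))]
= [1/(2.05−0.181)] ln[(2.05/0.181)(1 − 3.70×1.869/(0.181×53.1))]
= (1/1.869) ln[11.33 × 0.2805] = 0.5350 × ln(3.177) = 0.5350 × 1.156 = 0.6184 d.
D_c = (k_d/k_r) L₀ e^(−k_d t_c) = (0.181/2.05) × 53.1 × e^(−0.181×0.6184) = 0.08829 × 53.1 × 0.8941 = 4.192 mg/L.
Minimum DO = C_s − D_c = 8.71 − 4.192 = 4.518 mg/L.

t_c ≈ 0.618 d; D_c ≈ 4.19 mg/L; min DO ≈ 4.52 mg/L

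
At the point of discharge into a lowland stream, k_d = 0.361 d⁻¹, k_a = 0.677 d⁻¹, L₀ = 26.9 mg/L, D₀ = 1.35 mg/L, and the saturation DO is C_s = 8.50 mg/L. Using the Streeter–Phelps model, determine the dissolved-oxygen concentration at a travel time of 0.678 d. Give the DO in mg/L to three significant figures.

DO ≈ 3.01 mg/L

k_d L₀/(k_a−k_d) = 0.361×26.9/(0.677−0.361) = 9.711/0.3160 = 30.73 mg/L.
e^(−k_d t) = e^(−0.361×0.6780) = 0.7829; e^(−k_a t) = e^(−0.677×0.6780) = 0.6319.
D = 30.73 × (0.7829 − 0.6319) + 1.35 × 0.6319 = 4.640 + 0.8531 = 5.493 mg/L.
DO = C_s − D = 8.50 − 5.493 = 3.007 mg/L.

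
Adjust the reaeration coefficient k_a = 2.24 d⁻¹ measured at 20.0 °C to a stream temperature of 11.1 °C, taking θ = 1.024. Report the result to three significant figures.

k_a ≈ 1.81 d⁻¹

k_a(T₂) = k_a(T₁) · θ^(T₂−T₁) = 2.24 × 1.024^(11.1−20.0)
= 2.24 × 1.024^-8.90 = 2.24 × 0.8097 = 1.814 d⁻¹.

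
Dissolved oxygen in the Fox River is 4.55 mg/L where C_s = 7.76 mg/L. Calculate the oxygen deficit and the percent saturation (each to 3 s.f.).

D = C_s − C = 7.76 − 4.55 = 3.21 mg/L.
% saturation = 4.55/7.76 × 100 = 58.6 %.

D ≈ 3.21 mg/L; 58.6 % saturation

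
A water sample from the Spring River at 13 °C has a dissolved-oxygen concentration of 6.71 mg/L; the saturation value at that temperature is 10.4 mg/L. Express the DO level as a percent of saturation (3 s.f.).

% saturation = C/C_s × 100 = 6.71/10.4 × 100 = 64.5 %.

64.5 % saturation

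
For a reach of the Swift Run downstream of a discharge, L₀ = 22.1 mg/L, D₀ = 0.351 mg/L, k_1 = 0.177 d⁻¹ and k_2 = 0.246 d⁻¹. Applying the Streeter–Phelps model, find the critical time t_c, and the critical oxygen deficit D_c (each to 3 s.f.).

At the critical point dD/dt = 0, so k_1 L₀ e^(−k_1 t) = k_2 D. Substituting D(t) from the Streeter–Phelps equation and solving for t gives
t_c = ln[(k_2/k_1)(1 − D₀(k_2−k_1)/(k_1 L₀))] / (k_2−k_1).
Here k_2−k_1 = 0.06900 d⁻¹ and 1 − D₀(k_2−k_1)/(k_1 L₀) = 1 − 0.351×0.06900/(0.177×22.1) = 0.9938, so
t_c = ln(1.390 × 0.9938) / 0.06900 = 0.3230 / 0.06900 = 4.681 d.
L(t_c) = L₀ e^(−k_1 t_c) = 22.1 × 0.4367 = 9.651 mg/L, and at the critical point k_2 D_c = k_1 L, so D_c = (0.177/0.246) × 9.651 = 6.944 mg/L.

t_c ≈ 4.68 d; D_c ≈ 6.94 mg/L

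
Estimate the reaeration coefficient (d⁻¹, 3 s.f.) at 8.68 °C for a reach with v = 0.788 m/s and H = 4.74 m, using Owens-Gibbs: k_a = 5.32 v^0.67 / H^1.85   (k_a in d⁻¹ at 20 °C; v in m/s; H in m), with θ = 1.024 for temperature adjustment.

k_a(20) = 5.32 × 0.788^0.67 / 4.74^1.85 = 5.32 × 0.8525 / 17.79 = 0.2549 d⁻¹.
k_a(8.68) = 0.2549 × 1.024^(8.68−20) = 0.2549 × 0.7645 = 0.1949 d⁻¹.

k_a ≈ 0.195 d⁻¹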